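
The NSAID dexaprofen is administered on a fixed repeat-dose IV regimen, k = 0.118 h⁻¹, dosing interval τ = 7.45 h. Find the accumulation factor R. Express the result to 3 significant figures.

e^(−kτ) = e^(−0.1180 × 7.45) = 0.4152
Accumulation ratio R = 1 / (1 − e^(−kτ)) = 1 / (1 − 0.4152) = 1.710

1.71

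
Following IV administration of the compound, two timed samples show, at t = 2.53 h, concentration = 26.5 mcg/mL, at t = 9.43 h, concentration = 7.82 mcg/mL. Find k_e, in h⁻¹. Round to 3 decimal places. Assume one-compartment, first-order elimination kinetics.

0.177 h⁻¹

k = ln(C₁/C₂) / (t₂ − t₁) = ln(26.5/7.82) / (9.43 − 2.53)
  = 1.220 / 6.900 = 0.1768 h⁻¹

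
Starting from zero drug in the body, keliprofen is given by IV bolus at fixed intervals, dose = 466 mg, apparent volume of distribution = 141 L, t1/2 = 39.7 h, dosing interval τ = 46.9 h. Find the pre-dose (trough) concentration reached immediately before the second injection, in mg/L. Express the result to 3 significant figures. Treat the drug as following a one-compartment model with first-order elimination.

C₀ per dose = Dose / Vd = 466 / 141 = 3.305 mg/L
k = ln2 / t½ = 0.693147 / 39.7 = 0.01746 h⁻¹
Fraction remaining after one interval: r = e^(−kτ) = e^(−0.01746 × 46.9) = 0.4409
Before dose 2, 1 dose has been given (aged 1τ).
C_trough = C₀ × r = 3.305 × 0.4409 = 1.457 mg/L

1.46 mg/L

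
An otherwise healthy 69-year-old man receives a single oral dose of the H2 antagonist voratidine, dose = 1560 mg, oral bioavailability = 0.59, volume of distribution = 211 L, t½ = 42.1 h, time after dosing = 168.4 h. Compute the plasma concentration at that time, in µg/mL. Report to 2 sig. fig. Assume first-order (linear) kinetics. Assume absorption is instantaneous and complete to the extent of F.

0.27 µg/mL

Amount reaching circulation = F × Dose = 0.59 × 1560 = 920.4 mg
C₀ = F·Dose / Vd = 920.4 / 211 = 4.362 mg/L
k = ln2 / t½ = 0.693147 / 42.1 = 0.01646 h⁻¹
t / t½ = 168.4 / 42.1 = 4 half-lives
C = C₀ × (1/2)^4 = 4.362 × 0.06250 = 0.2726 mg/L
(0.2726 mg/L = 0.2726 µg/mL)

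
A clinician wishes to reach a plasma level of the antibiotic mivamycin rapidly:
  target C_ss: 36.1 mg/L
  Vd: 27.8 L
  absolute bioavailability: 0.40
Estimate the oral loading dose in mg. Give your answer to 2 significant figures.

LD = Css × Vd / F = 36.1 × 27.8 / 0.40 = 2509 mg

2500 mg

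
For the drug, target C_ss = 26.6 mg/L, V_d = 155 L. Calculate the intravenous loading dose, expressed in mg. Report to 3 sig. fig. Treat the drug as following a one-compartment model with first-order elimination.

4120 mg

LD = Css × Vd = 26.6 × 155 = 4123 mg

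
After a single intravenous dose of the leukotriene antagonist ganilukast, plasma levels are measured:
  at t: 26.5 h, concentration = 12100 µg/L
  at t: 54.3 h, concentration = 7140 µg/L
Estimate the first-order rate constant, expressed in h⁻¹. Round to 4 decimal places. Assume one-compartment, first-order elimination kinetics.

0.0190 h⁻¹

k = ln(C₁/C₂) / (t₂ − t₁) = ln(12100/7140) / (54.3 − 26.5)
  = 0.5275 / 27.80 = 0.01897 h⁻¹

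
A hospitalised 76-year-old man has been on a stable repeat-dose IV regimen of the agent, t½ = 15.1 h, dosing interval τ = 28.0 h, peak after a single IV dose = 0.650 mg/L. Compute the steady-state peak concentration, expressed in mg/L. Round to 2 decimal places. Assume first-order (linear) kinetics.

k = ln2 / t½ = 0.693147 / 15.1 = 0.04590 h⁻¹
e^(−kτ) = e^(−0.04590 × 28.0) = 0.2766
Accumulation ratio R = 1 / (1 − e^(−kτ)) = 1 / (1 − 0.2766) = 1.382
Steady-state peak = C₀ × R = 0.650 × 1.382 = 0.8983 mg/L

0.90 mg/L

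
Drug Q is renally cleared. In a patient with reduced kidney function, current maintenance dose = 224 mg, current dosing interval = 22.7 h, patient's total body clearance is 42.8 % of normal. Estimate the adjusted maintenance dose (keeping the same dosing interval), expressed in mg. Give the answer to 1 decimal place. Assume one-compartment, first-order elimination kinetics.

To keep the same average steady-state level, dosing rate must scale with clearance.
CL ratio = 42.8 / 100 = 0.4280
New dose (same interval) = 224 × 0.4280 = 95.87 mg

95.9 mg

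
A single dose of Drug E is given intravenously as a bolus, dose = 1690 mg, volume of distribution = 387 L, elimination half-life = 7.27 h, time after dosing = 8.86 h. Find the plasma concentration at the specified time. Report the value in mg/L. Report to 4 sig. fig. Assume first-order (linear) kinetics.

C₀ = Dose / Vd = 1690 / 387 = 4.367 mg/L
k = ln2 / t½ = 0.693147 / 7.27 = 0.09534 h⁻¹
C = C₀ · e^(−k·t) = 4.367 × e^(−0.09534 × 8.86)
  = 4.367 × 0.4297 = 1.876 mg/L

1.876 mg/L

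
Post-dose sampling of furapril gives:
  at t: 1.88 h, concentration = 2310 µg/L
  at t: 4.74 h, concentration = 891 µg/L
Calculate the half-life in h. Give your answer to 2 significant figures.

k = ln(C₁/C₂) / (t₂ − t₁) = ln(2310/891) / (4.74 − 1.88)
  = 0.9527 / 2.860 = 0.3331 h⁻¹
t½ = ln2 / k = 0.693147 / 0.3331 = 2.081 h

2.1 h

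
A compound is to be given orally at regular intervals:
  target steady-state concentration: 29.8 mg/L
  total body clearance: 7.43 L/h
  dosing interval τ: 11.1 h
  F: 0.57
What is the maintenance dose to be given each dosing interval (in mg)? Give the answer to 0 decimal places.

4312 mg

At steady state, F × (Dose/τ) = Css × CL.
Dose = Css × CL × τ / F = 29.8 × 7.430 × 11.1 / 0.57 = 4312 mg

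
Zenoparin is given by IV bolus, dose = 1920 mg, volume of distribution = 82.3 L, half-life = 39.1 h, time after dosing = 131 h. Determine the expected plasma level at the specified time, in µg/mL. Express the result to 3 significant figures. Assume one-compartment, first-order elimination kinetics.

C₀ = Dose / Vd = 1920 / 82.3 = 23.33 mg/L
k = ln2 / t½ = 0.693147 / 39.1 = 0.01773 h⁻¹
C = C₀ · e^(−k·t) = 23.33 × e^(−0.01773 × 131)
  = 23.33 × 0.09802 = 2.287 mg/L
(2.287 mg/L = 2.287 µg/mL)

2.29 µg/mL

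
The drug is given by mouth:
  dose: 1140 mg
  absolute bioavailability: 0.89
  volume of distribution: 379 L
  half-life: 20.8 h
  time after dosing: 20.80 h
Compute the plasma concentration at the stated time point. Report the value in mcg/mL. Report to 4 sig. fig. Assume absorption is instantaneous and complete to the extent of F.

Amount reaching circulation = F × Dose = 0.89 × 1140 = 1015 mg
C₀ = F·Dose / Vd = 1015 / 379 = 2.678 mg/L
k = ln2 / t½ = 0.693147 / 20.8 = 0.03332 h⁻¹
t / t½ = 20.80 / 20.8 = 1 half-lives
C = C₀ × (1/2)^1 = 2.678 × 0.5000 = 1.339 mg/L
(1.339 mg/L = 1.339 mcg/mL)

1.339 mcg/mL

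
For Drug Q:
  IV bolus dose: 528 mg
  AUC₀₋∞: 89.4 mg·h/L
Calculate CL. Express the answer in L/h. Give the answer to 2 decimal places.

5.91 L/h

CL = Dose / AUC = 528 / 89.4 = 5.906 L/h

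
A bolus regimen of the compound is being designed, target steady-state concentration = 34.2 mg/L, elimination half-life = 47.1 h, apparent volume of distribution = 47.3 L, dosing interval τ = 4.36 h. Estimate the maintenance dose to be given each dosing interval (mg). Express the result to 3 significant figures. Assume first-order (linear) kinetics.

k = ln2 / t½ = 0.693147 / 47.1 = 0.01472 h⁻¹
CL = k × Vd = 0.01472 × 47.3 = 0.6963 L/h
At steady state, Dose/τ = Css × CL.
Dose = Css × CL × τ = 34.2 × 0.6963 × 4.36 = 103.8 mg

104 mg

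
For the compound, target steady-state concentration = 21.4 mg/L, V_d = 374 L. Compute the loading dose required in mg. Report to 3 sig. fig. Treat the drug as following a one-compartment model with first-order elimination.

LD = Css × Vd = 21.4 × 374 = 8004 mg

8000 mg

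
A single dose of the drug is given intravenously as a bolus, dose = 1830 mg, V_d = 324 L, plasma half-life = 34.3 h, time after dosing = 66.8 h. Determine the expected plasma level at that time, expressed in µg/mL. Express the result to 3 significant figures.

1.46 µg/mL

C₀ = Dose / Vd = 1830 / 324 = 5.648 mg/L
k = ln2 / t½ = 0.693147 / 34.3 = 0.02021 h⁻¹
C = C₀ · e^(−k·t) = 5.648 × e^(−0.02021 × 66.8)
  = 5.648 × 0.2592 = 1.464 mg/L
(1.464 mg/L = 1.464 µg/mL)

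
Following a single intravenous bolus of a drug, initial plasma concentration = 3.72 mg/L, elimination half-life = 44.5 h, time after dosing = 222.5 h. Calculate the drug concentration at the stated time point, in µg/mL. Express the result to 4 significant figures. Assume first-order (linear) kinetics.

k = ln2 / t½ = 0.693147 / 44.5 = 0.01558 h⁻¹
t / t½ = 222.5 / 44.5 = 5 half-lives
C = C₀ × (1/2)^5 = 3.720 × 0.03125 = 0.1163 mg/L
(0.1163 mg/L = 0.1163 µg/mL)

0.1163 µg/mL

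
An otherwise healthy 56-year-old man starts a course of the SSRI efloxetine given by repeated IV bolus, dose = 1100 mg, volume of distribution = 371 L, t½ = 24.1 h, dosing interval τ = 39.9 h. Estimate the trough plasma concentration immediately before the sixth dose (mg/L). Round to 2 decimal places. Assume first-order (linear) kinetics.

1.37 mg/L

C₀ per dose = Dose / Vd = 1100 / 371 = 2.965 mg/L
k = ln2 / t½ = 0.693147 / 24.1 = 0.02876 h⁻¹
Fraction remaining after one interval: r = e^(−kτ) = e^(−0.02876 × 39.9) = 0.3174
Before dose 6, 5 doses have been given (aged 1τ, 2τ, 3τ, 4τ, 5τ).
C_trough = C₀ × (r + r² + … + r^5) = C₀ × r(1−r^5)/(1−r)
        = 2.965 × 0.3174 × (1 − 0.003221) / (1 − 0.3174) = 1.374 mg/L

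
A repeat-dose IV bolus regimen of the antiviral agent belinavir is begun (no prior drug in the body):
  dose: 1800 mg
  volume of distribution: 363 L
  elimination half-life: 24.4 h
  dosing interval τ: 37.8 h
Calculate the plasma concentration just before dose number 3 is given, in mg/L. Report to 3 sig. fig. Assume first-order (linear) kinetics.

2.27 mg/L

C₀ per dose = Dose / Vd = 1800 / 363 = 4.959 mg/L
k = ln2 / t½ = 0.693147 / 24.4 = 0.02841 h⁻¹
Fraction remaining after one interval: r = e^(−kτ) = e^(−0.02841 × 37.8) = 0.3417
Before dose 3, 2 doses have been given (aged 1τ, 2τ).
C_trough = C₀ × (r + r²) = 4.959 × (0.3417 + 0.1168) = 2.274 mg/L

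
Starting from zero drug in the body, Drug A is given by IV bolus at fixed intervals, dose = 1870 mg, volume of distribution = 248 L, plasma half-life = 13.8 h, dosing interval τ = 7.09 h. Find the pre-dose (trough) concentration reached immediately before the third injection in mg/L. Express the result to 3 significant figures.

8.98 mg/L

C₀ per dose = Dose / Vd = 1870 / 248 = 7.540 mg/L
k = ln2 / t½ = 0.693147 / 13.8 = 0.05023 h⁻¹
Fraction remaining after one interval: r = e^(−kτ) = e^(−0.05023 × 7.09) = 0.7004
Before dose 3, 2 doses have been given (aged 1τ, 2τ).
C_trough = C₀ × (r + r²) = 7.540 × (0.7004 + 0.4906) = 8.980 mg/L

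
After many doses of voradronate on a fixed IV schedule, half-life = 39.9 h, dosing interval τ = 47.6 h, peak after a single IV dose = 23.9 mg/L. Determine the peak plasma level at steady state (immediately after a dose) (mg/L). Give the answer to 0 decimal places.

42 mg/L

k = ln2 / t½ = 0.693147 / 39.9 = 0.01737 h⁻¹
e^(−kτ) = e^(−0.01737 × 47.6) = 0.4374
Accumulation ratio R = 1 / (1 − e^(−kτ)) = 1 / (1 − 0.4374) = 1.777
Steady-state peak = C₀ × R = 23.9 × 1.777 = 42.47 mg/L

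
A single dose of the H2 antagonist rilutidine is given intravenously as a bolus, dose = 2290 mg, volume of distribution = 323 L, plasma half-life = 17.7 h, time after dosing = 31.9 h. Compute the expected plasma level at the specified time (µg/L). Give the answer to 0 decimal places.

2033 µg/L

C₀ = Dose / Vd = 2290 / 323 = 7.090 mg/L
k = ln2 / t½ = 0.693147 / 17.7 = 0.03916 h⁻¹
C = C₀ · e^(−k·t) = 7.090 × e^(−0.03916 × 31.9)
  = 7.090 × 0.2867 = 2.033 mg/L
Convert: 2.033 mg/L × 1000 = 2033 µg/L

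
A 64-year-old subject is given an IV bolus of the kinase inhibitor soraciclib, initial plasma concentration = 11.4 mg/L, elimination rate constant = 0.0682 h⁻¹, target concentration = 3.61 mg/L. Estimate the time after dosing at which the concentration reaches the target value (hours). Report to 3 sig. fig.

16.9 h

t = ln(C₀ / C) / k = ln(11.40 / 3.61) / 0.06820
  = ln(3.158) / 0.06820 = 1.150 / 0.06820 = 16.86 h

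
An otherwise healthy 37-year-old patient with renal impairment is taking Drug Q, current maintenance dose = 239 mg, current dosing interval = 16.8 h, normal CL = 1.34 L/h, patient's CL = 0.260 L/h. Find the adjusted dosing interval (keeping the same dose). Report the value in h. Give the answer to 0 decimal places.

87 h

To keep the same average steady-state level, dosing rate must scale with clearance.
CL ratio = 0.260 / 1.34 = 0.1940
New interval (same dose) = 16.8 / 0.1940 = 86.60 h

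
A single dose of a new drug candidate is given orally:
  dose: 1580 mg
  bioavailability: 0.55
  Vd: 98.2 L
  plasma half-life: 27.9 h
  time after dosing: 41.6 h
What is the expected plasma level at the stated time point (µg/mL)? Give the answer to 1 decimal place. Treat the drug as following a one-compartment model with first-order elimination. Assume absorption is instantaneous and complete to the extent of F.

3.1 µg/mL

Amount reaching circulation = F × Dose = 0.55 × 1580 = 869.0 mg
C₀ = F·Dose / Vd = 869.0 / 98.2 = 8.849 mg/L
k = ln2 / t½ = 0.693147 / 27.9 = 0.02484 h⁻¹
C = C₀ · e^(−k·t) = 8.849 × e^(−0.02484 × 41.6)
  = 8.849 × 0.3558 = 3.148 mg/L
(3.148 mg/L = 3.148 µg/mL)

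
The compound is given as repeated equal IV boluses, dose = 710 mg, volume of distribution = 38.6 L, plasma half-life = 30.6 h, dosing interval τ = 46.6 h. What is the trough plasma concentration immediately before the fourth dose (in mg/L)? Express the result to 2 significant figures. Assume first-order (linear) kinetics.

9.4 mg/L

C₀ per dose = Dose / Vd = 710 / 38.6 = 18.39 mg/L
k = ln2 / t½ = 0.693147 / 30.6 = 0.02265 h⁻¹
Fraction remaining after one interval: r = e^(−kτ) = e^(−0.02265 × 46.6) = 0.3480
Before dose 4, 3 doses have been given (aged 1τ, 2τ, 3τ).
C_trough = C₀ × (r + r² + … + r^3) = C₀ × r(1−r^3)/(1−r)
        = 18.39 × 0.3480 × (1 − 0.04214) / (1 − 0.3480) = 9.402 mg/L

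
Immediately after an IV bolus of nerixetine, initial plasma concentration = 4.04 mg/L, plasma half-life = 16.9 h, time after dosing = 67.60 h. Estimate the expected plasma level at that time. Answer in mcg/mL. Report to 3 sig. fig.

k = ln2 / t½ = 0.693147 / 16.9 = 0.04101 h⁻¹
t / t½ = 67.60 / 16.9 = 4 half-lives
C = C₀ × (1/2)^4 = 4.040 × 0.06250 = 0.2525 mg/L
(0.2525 mg/L = 0.2525 mcg/mL)

0.253 mcg/mL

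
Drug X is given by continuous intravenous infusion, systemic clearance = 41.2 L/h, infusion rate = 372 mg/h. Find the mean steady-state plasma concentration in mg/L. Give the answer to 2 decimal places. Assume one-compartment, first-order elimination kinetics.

At steady state Css = R₀ / CL = 372 / 41.20 = 9.029 mg/L

9.03 mg/L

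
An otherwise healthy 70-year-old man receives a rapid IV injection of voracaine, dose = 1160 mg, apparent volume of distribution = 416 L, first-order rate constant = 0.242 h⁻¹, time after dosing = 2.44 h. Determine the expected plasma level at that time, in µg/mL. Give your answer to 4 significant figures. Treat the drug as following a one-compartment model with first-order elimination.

1.545 µg/mL

C₀ = Dose / Vd = 1160 / 416 = 2.788 mg/L
C = C₀ · e^(−k·t) = 2.788 × e^(−0.2420 × 2.44)
  = 2.788 × 0.5541 = 1.545 mg/L
(1.545 mg/L = 1.545 µg/mL)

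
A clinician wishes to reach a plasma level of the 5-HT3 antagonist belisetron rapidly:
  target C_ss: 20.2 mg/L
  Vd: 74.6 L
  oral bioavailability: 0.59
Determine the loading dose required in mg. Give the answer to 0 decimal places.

2554 mg

LD = Css × Vd / F = 20.2 × 74.6 / 0.59 = 2554 mg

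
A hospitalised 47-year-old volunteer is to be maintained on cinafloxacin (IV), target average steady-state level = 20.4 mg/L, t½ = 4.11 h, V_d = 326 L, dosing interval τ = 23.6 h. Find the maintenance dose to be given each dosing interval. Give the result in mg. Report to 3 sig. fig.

k = ln2 / t½ = 0.693147 / 4.11 = 0.1686 h⁻¹
CL = k × Vd = 0.1686 × 326 = 54.96 L/h
At steady state, Dose/τ = Css × CL.
Dose = Css × CL × τ = 20.4 × 54.96 × 23.6 = 26460 mg

26500 mg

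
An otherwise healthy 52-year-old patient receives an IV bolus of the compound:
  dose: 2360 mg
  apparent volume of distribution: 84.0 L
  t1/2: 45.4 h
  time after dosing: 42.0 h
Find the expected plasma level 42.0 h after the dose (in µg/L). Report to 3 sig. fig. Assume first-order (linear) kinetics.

C₀ = Dose / Vd = 2360 / 84.0 = 28.10 mg/L
k = ln2 / t½ = 0.693147 / 45.4 = 0.01527 h⁻¹
C = C₀ · e^(−k·t) = 28.10 × e^(−0.01527 × 42.0)
  = 28.10 × 0.5266 = 14.80 mg/L
Convert: 14.80 mg/L × 1000 = 14800 µg/L

14800 µg/L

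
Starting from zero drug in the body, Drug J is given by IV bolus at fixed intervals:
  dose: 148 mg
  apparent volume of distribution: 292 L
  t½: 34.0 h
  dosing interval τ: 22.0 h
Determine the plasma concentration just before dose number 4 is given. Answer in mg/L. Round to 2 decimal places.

0.66 mg/L

C₀ per dose = Dose / Vd = 148 / 292 = 0.5068 mg/L
k = ln2 / t½ = 0.693147 / 34.0 = 0.02039 h⁻¹
Fraction remaining after one interval: r = e^(−kτ) = e^(−0.02039 × 22.0) = 0.6385
Before dose 4, 3 doses have been given (aged 1τ, 2τ, 3τ).
C_trough = C₀ × (r + r² + … + r^3) = C₀ × r(1−r^3)/(1−r)
        = 0.5068 × 0.6385 × (1 − 0.2603) / (1 − 0.6385) = 0.6621 mg/L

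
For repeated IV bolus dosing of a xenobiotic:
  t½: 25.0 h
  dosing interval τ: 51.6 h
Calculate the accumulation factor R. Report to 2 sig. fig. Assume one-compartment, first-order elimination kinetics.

k = ln2 / t½ = 0.693147 / 25.0 = 0.02773 h⁻¹
e^(−kτ) = e^(−0.02773 × 51.6) = 0.2391
Accumulation ratio R = 1 / (1 − e^(−kτ)) = 1 / (1 − 0.2391) = 1.314

1.3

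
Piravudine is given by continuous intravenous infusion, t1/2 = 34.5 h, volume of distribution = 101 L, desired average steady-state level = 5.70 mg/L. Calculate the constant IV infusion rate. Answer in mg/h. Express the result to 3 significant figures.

11.6 mg/h

k = ln2 / t½ = 0.693147 / 34.5 = 0.02009 h⁻¹
CL = k × Vd = 0.02009 × 101 = 2.029 L/h
At steady state, infusion rate R₀ = Css × CL = 5.70 × 2.029 = 11.57 mg/h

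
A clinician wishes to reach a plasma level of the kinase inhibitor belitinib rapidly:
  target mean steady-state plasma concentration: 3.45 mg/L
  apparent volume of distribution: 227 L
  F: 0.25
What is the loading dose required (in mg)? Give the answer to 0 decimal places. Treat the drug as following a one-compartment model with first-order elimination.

LD = Css × Vd / F = 3.45 × 227 / 0.25 = 3133 mg

3133 mg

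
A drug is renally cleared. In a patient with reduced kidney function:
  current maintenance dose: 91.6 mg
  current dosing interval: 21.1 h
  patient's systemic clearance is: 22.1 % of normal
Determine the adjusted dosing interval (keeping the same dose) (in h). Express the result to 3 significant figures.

To keep the same average steady-state level, dosing rate must scale with clearance.
CL ratio = 22.1 / 100 = 0.2210
New interval (same dose) = 21.1 / 0.2210 = 95.48 h

95.5 h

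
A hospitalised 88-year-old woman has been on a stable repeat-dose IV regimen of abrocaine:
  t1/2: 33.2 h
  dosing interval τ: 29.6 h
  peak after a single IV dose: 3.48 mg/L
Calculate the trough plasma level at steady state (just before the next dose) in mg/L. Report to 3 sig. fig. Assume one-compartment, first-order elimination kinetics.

4.07 mg/L

k = ln2 / t½ = 0.693147 / 33.2 = 0.02088 h⁻¹
e^(−kτ) = e^(−0.02088 × 29.6) = 0.5390
Accumulation ratio R = 1 / (1 − e^(−kτ)) = 1 / (1 − 0.5390) = 2.169
Steady-state trough = C₀ × R × e^(−kτ) = 3.48 × 2.169 × 0.5390 = 4.068 mg/L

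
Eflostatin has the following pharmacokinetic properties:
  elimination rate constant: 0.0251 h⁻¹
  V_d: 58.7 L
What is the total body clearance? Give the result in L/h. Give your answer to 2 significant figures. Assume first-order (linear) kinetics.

1.5 L/h

CL = k × Vd = 0.0251 × 58.7 = 1.473 L/h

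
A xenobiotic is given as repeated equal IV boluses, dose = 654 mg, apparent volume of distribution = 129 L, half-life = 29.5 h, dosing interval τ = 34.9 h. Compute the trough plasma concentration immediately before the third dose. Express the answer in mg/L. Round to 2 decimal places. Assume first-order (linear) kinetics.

3.22 mg/L

C₀ per dose = Dose / Vd = 654 / 129 = 5.070 mg/L
k = ln2 / t½ = 0.693147 / 29.5 = 0.02350 h⁻¹
Fraction remaining after one interval: r = e^(−kτ) = e^(−0.02350 × 34.9) = 0.4404
Before dose 3, 2 doses have been given (aged 1τ, 2τ).
C_trough = C₀ × (r + r²) = 5.070 × (0.4404 + 0.1940) = 3.216 mg/L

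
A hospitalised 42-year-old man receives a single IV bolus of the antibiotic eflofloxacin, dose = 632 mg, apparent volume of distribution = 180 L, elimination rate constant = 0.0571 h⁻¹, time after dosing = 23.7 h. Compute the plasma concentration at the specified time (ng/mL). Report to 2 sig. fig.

910 ng/mL

C₀ = Dose / Vd = 632.0 / 180 = 3.511 mg/L
C = C₀ · e^(−k·t) = 3.511 × e^(−0.05710 × 23.7)
  = 3.511 × 0.2584 = 0.9072 mg/L
Convert: 0.9072 mg/L × 1000 = 907.2 ng/mL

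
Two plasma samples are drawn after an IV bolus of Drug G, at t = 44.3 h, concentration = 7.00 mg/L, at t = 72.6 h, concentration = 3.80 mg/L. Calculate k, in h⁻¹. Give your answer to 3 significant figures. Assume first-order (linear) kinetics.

0.0216 h⁻¹

k = ln(C₁/C₂) / (t₂ − t₁) = ln(7.00/3.80) / (72.6 − 44.3)
  = 0.6109 / 28.30 = 0.02159 h⁻¹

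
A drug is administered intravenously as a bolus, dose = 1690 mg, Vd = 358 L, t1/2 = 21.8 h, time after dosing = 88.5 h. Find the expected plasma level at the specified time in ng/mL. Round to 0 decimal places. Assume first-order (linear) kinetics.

C₀ = Dose / Vd = 1690 / 358 = 4.721 mg/L
k = ln2 / t½ = 0.693147 / 21.8 = 0.03180 h⁻¹
C = C₀ · e^(−k·t) = 4.721 × e^(−0.03180 × 88.5)
  = 4.721 × 0.05995 = 0.2830 mg/L
Convert: 0.2830 mg/L × 1000 = 283.0 ng/mL

283 ng/mL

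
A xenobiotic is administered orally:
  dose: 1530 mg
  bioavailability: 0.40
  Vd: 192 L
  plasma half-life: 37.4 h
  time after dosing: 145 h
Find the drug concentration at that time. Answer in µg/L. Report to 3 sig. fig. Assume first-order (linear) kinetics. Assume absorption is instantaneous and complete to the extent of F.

217 µg/L

Amount reaching circulation = F × Dose = 0.40 × 1530 = 612.0 mg
C₀ = F·Dose / Vd = 612.0 / 192 = 3.188 mg/L
k = ln2 / t½ = 0.693147 / 37.4 = 0.01853 h⁻¹
C = C₀ · e^(−k·t) = 3.188 × e^(−0.01853 × 145)
  = 3.188 × 0.06810 = 0.2171 mg/L
Convert: 0.2171 mg/L × 1000 = 217.1 µg/L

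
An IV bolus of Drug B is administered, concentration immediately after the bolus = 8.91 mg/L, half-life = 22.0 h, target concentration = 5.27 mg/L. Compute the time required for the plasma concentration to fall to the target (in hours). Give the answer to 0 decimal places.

k = ln2 / t½ = 0.693147 / 22.0 = 0.03151 h⁻¹
t = ln(C₀ / C) / k = ln(8.910 / 5.27) / 0.03151
  = ln(1.691) / 0.03151 = 0.5253 / 0.03151 = 16.67 h

17 h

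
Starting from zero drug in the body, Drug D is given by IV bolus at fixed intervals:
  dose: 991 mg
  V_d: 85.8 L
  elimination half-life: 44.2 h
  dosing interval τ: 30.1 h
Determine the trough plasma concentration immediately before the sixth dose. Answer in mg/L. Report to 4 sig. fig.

17.34 mg/L

C₀ per dose = Dose / Vd = 991 / 85.8 = 11.55 mg/L
k = ln2 / t½ = 0.693147 / 44.2 = 0.01568 h⁻¹
Fraction remaining after one interval: r = e^(−kτ) = e^(−0.01568 × 30.1) = 0.6238
Before dose 6, 5 doses have been given (aged 1τ, 2τ, 3τ, 4τ, 5τ).
C_trough = C₀ × (r + r² + … + r^5) = C₀ × r(1−r^5)/(1−r)
        = 11.55 × 0.6238 × (1 − 0.09446) / (1 − 0.6238) = 17.34 mg/L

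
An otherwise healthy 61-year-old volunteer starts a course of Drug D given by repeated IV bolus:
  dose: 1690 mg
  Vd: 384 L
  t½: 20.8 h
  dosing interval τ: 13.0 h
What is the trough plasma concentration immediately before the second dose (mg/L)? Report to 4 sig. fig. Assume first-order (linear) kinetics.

C₀ per dose = Dose / Vd = 1690 / 384 = 4.401 mg/L
k = ln2 / t½ = 0.693147 / 20.8 = 0.03332 h⁻¹
Fraction remaining after one interval: r = e^(−kτ) = e^(−0.03332 × 13.0) = 0.6485
Before dose 2, 1 dose has been given (aged 1τ).
C_trough = C₀ × r = 4.401 × 0.6485 = 2.854 mg/L

2.854 mg/L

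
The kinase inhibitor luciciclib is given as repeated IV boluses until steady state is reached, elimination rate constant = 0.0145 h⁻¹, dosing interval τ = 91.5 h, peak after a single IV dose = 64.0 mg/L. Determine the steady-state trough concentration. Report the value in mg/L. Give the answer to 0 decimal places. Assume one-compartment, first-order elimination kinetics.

23 mg/L

e^(−kτ) = e^(−0.01450 × 91.5) = 0.2653
Accumulation ratio R = 1 / (1 − e^(−kτ)) = 1 / (1 − 0.2653) = 1.361
Steady-state trough = C₀ × R × e^(−kτ) = 64.0 × 1.361 × 0.2653 = 23.11 mg/L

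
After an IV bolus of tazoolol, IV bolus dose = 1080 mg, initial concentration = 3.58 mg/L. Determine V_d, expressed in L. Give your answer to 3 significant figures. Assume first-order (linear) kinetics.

Vd = Dose / C₀ = 1080 / 3.58 = 301.7 L

302 L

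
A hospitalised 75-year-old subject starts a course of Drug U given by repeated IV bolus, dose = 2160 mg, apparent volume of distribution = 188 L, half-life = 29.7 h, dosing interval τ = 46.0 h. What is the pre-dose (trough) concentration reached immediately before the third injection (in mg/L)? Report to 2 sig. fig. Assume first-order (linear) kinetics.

5.3 mg/L

C₀ per dose = Dose / Vd = 2160 / 188 = 11.49 mg/L
k = ln2 / t½ = 0.693147 / 29.7 = 0.02334 h⁻¹
Fraction remaining after one interval: r = e^(−kτ) = e^(−0.02334 × 46.0) = 0.3418
Before dose 3, 2 doses have been given (aged 1τ, 2τ).
C_trough = C₀ × (r + r²) = 11.49 × (0.3418 + 0.1168) = 5.269 mg/L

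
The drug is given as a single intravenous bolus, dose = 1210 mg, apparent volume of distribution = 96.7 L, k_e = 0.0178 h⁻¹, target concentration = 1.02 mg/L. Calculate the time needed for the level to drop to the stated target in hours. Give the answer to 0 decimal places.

141 h

C₀ = Dose / Vd = 1210 / 96.7 = 12.51 mg/L
t = ln(C₀ / C) / k = ln(12.51 / 1.02) / 0.01780
  = ln(12.26) / 0.01780 = 2.506 / 0.01780 = 140.8 h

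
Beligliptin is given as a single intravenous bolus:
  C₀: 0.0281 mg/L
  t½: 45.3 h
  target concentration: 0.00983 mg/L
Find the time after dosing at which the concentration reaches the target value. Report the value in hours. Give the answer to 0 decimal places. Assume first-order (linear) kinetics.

k = ln2 / t½ = 0.693147 / 45.3 = 0.01530 h⁻¹
t = ln(C₀ / C) / k = ln(0.02810 / 0.00983) / 0.01530
  = ln(2.859) / 0.01530 = 1.050 / 0.01530 = 68.63 h

69 h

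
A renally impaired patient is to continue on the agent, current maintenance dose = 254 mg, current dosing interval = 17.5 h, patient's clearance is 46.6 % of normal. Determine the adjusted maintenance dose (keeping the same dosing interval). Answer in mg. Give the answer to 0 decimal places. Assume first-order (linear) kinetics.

To keep the same average steady-state level, dosing rate must scale with clearance.
CL ratio = 46.6 / 100 = 0.4660
New dose (same interval) = 254 × 0.4660 = 118.4 mg

118 mg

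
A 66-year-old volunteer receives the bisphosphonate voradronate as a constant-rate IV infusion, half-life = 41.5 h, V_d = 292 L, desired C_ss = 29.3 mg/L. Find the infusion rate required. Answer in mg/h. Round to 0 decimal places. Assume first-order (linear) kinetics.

143 mg/h

k = ln2 / t½ = 0.693147 / 41.5 = 0.01670 h⁻¹
CL = k × Vd = 0.01670 × 292 = 4.876 L/h
At steady state, infusion rate R₀ = Css × CL = 29.3 × 4.876 = 142.9 mg/h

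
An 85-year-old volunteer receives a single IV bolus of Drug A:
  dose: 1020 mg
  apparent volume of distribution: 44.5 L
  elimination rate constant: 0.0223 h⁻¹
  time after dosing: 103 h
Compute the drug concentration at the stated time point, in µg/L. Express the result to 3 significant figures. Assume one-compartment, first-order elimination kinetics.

2310 µg/L

C₀ = Dose / Vd = 1020 / 44.5 = 22.92 mg/L
C = C₀ · e^(−k·t) = 22.92 × e^(−0.02230 × 103)
  = 22.92 × 0.1006 = 2.306 mg/L
Convert: 2.306 mg/L × 1000 = 2306 µg/L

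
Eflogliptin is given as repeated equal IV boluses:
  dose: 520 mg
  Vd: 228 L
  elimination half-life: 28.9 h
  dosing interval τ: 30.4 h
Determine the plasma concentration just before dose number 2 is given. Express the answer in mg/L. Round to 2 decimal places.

1.10 mg/L

C₀ per dose = Dose / Vd = 520 / 228 = 2.281 mg/L
k = ln2 / t½ = 0.693147 / 28.9 = 0.02398 h⁻¹
Fraction remaining after one interval: r = e^(−kτ) = e^(−0.02398 × 30.4) = 0.4824
Before dose 2, 1 dose has been given (aged 1τ).
C_trough = C₀ × r = 2.281 × 0.4824 = 1.100 mg/L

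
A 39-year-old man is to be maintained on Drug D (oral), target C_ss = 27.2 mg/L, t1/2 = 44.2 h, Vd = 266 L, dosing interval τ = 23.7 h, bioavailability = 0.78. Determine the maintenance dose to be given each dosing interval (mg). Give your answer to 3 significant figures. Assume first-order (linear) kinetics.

3450 mg

k = ln2 / t½ = 0.693147 / 44.2 = 0.01568 h⁻¹
CL = k × Vd = 0.01568 × 266 = 4.171 L/h
At steady state, F × (Dose/τ) = Css × CL.
Dose = Css × CL × τ / F = 27.2 × 4.171 × 23.7 / 0.78 = 3447 mg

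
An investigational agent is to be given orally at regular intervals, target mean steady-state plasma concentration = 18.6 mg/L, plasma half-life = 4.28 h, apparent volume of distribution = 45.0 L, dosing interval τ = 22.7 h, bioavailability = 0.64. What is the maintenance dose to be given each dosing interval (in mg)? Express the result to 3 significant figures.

k = ln2 / t½ = 0.693147 / 4.28 = 0.1620 h⁻¹
CL = k × Vd = 0.1620 × 45.0 = 7.290 L/h
At steady state, F × (Dose/τ) = Css × CL.
Dose = Css × CL × τ / F = 18.6 × 7.290 × 22.7 / 0.64 = 4809 mg

4810 mg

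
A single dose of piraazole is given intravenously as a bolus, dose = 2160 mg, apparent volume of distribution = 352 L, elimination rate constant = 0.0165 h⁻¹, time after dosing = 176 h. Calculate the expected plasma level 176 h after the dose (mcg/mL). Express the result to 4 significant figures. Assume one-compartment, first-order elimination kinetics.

C₀ = Dose / Vd = 2160 / 352 = 6.136 mg/L
C = C₀ · e^(−k·t) = 6.136 × e^(−0.01650 × 176)
  = 6.136 × 0.05480 = 0.3363 mg/L
(0.3363 mg/L = 0.3363 mcg/mL)

0.3363 mcg/mL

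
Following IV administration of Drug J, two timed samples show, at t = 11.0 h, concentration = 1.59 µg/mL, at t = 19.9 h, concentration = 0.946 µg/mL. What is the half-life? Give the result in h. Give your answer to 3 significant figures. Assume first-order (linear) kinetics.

k = ln(C₁/C₂) / (t₂ − t₁) = ln(1.59/0.946) / (19.9 − 11.0)
  = 0.5192 / 8.900 = 0.05834 h⁻¹
t½ = ln2 / k = 0.693147 / 0.05834 = 11.88 h

11.9 h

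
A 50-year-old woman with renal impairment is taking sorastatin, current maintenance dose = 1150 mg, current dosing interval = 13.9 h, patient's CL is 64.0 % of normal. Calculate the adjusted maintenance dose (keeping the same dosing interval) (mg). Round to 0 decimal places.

To keep the same average steady-state level, dosing rate must scale with clearance.
CL ratio = 64.0 / 100 = 0.6400
New dose (same interval) = 1150 × 0.6400 = 736.0 mg

736 mg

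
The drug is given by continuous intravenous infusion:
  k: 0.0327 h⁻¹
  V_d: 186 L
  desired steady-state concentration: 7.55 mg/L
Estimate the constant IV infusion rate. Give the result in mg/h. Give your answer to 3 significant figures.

CL = k × Vd = 0.03270 × 186 = 6.082 L/h
At steady state, infusion rate R₀ = Css × CL = 7.55 × 6.082 = 45.92 mg/h

45.9 mg/h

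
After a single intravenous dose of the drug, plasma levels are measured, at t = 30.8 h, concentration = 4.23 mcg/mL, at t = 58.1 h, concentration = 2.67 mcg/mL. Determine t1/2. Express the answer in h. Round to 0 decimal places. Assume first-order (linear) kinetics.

41 h

k = ln(C₁/C₂) / (t₂ − t₁) = ln(4.23/2.67) / (58.1 − 30.8)
  = 0.4601 / 27.30 = 0.01685 h⁻¹
t½ = ln2 / k = 0.693147 / 0.01685 = 41.14 h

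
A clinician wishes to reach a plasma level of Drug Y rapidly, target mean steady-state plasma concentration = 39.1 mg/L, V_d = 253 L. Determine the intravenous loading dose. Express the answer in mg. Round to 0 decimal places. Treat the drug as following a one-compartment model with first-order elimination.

9892 mg

LD = Css × Vd = 39.1 × 253 = 9892 mg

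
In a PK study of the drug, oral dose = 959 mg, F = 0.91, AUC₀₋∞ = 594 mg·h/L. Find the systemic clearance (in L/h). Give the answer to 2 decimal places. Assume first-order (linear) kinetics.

1.47 L/h

CL = F·Dose / AUC = 0.91 × 959 / 594 = 1.469 L/h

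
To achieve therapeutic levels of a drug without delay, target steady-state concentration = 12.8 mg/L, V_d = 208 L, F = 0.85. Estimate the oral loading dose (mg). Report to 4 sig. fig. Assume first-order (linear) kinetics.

3132 mg

LD = Css × Vd / F = 12.8 × 208 / 0.85 = 3132 mg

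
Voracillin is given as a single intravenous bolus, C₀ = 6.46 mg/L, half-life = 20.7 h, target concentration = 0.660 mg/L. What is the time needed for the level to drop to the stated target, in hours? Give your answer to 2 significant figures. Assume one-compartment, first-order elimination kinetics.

k = ln2 / t½ = 0.693147 / 20.7 = 0.03349 h⁻¹
t = ln(C₀ / C) / k = ln(6.460 / 0.660) / 0.03349
  = ln(9.788) / 0.03349 = 2.281 / 0.03349 = 68.11 h

68 h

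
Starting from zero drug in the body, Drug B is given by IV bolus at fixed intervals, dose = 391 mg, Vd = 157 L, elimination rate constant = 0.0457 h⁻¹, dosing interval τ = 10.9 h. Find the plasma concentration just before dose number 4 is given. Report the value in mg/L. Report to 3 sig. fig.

C₀ per dose = Dose / Vd = 391 / 157 = 2.490 mg/L
Fraction remaining after one interval: r = e^(−kτ) = e^(−0.04570 × 10.9) = 0.6077
Before dose 4, 3 doses have been given (aged 1τ, 2τ, 3τ).
C_trough = C₀ × (r + r² + … + r^3) = C₀ × r(1−r^3)/(1−r)
        = 2.490 × 0.6077 × (1 − 0.2244) / (1 − 0.6077) = 2.992 mg/L

2.99 mg/L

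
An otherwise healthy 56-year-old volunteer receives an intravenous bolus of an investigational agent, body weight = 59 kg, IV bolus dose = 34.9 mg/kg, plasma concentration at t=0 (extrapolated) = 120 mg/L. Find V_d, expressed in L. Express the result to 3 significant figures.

Dose = 34.9 × 59 = 2059 mg
Vd = Dose / C₀ = 2059 / 120 = 17.16 L

17.2 L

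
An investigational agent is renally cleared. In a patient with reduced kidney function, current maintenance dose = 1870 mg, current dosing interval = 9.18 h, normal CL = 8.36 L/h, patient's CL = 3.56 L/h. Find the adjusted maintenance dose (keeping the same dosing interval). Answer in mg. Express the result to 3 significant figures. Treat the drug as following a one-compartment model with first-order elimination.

To keep the same average steady-state level, dosing rate must scale with clearance.
CL ratio = 3.56 / 8.36 = 0.4258
New dose (same interval) = 1870 × 0.4258 = 796.2 mg

796 mg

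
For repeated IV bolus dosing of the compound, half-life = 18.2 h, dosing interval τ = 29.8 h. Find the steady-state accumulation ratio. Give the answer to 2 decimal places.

1.47

k = ln2 / t½ = 0.693147 / 18.2 = 0.03809 h⁻¹
e^(−kτ) = e^(−0.03809 × 29.8) = 0.3214
Accumulation ratio R = 1 / (1 − e^(−kτ)) = 1 / (1 − 0.3214) = 1.474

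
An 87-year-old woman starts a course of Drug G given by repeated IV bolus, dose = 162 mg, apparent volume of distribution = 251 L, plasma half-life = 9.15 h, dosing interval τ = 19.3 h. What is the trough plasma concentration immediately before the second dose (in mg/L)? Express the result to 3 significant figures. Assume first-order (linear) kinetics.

C₀ per dose = Dose / Vd = 162 / 251 = 0.6454 mg/L
k = ln2 / t½ = 0.693147 / 9.15 = 0.07575 h⁻¹
Fraction remaining after one interval: r = e^(−kτ) = e^(−0.07575 × 19.3) = 0.2318
Before dose 2, 1 dose has been given (aged 1τ).
C_trough = C₀ × r = 0.6454 × 0.2318 = 0.1496 mg/L

0.150 mg/L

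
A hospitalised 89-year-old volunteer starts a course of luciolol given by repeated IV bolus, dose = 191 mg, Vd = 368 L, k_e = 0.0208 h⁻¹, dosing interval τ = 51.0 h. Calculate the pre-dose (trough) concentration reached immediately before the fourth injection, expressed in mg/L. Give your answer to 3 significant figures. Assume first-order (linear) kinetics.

0.263 mg/L

C₀ per dose = Dose / Vd = 191 / 368 = 0.5190 mg/L
Fraction remaining after one interval: r = e^(−kτ) = e^(−0.02080 × 51.0) = 0.3462
Before dose 4, 3 doses have been given (aged 1τ, 2τ, 3τ).
C_trough = C₀ × (r + r² + … + r^3) = C₀ × r(1−r^3)/(1−r)
        = 0.5190 × 0.3462 × (1 − 0.04149) / (1 − 0.3462) = 0.2634 mg/L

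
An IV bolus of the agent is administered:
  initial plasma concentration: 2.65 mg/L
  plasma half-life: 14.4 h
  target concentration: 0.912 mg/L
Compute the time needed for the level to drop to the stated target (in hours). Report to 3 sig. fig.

k = ln2 / t½ = 0.693147 / 14.4 = 0.04814 h⁻¹
t = ln(C₀ / C) / k = ln(2.650 / 0.912) / 0.04814
  = ln(2.906) / 0.04814 = 1.067 / 0.04814 = 22.16 h

22.2 h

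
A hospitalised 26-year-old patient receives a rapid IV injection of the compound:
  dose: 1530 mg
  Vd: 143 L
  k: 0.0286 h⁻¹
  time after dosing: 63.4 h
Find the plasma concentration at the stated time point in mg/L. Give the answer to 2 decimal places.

1.75 mg/L

C₀ = Dose / Vd = 1530 / 143 = 10.70 mg/L
C = C₀ · e^(−k·t) = 10.70 × e^(−0.02860 × 63.4)
  = 10.70 × 0.1631 = 1.745 mg/L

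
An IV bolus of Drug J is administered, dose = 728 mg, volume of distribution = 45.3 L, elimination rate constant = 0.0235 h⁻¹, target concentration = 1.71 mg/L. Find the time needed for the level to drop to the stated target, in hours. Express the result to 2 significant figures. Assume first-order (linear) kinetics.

95 h

C₀ = Dose / Vd = 728.0 / 45.3 = 16.07 mg/L
t = ln(C₀ / C) / k = ln(16.07 / 1.71) / 0.02350
  = ln(9.398) / 0.02350 = 2.240 / 0.02350 = 95.32 h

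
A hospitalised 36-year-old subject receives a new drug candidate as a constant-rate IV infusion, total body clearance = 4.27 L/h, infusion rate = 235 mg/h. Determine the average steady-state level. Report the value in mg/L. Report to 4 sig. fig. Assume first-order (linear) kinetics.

55.04 mg/L

At steady state Css = R₀ / CL = 235 / 4.270 = 55.04 mg/L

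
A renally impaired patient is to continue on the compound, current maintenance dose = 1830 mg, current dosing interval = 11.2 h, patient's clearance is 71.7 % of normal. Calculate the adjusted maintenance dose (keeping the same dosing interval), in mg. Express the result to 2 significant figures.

1300 mg

To keep the same average steady-state level, dosing rate must scale with clearance.
CL ratio = 71.7 / 100 = 0.7170
New dose (same interval) = 1830 × 0.7170 = 1312 mg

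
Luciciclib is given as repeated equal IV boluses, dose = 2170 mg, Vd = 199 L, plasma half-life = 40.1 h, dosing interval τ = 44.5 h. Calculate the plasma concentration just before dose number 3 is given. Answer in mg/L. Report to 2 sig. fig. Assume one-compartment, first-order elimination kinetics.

7.4 mg/L

C₀ per dose = Dose / Vd = 2170 / 199 = 10.90 mg/L
k = ln2 / t½ = 0.693147 / 40.1 = 0.01729 h⁻¹
Fraction remaining after one interval: r = e^(−kτ) = e^(−0.01729 × 44.5) = 0.4633
Before dose 3, 2 doses have been given (aged 1τ, 2τ).
C_trough = C₀ × (r + r²) = 10.90 × (0.4633 + 0.2146) = 7.389 mg/L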